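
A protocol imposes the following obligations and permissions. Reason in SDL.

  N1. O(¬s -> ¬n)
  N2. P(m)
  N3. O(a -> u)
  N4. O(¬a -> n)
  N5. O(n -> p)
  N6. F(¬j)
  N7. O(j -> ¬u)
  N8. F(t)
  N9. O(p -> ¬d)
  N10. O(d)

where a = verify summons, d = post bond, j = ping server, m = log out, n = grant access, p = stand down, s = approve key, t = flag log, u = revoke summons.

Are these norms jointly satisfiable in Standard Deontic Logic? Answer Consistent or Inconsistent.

Inconsistent

From premise 10 we have O(d).
The contrapositive of premise 9 (O(p -> ¬d)) is O(d -> ¬p), and O(d) is already established, so O(¬p).
Premise 5, O(n -> p), contraposes to O(¬p -> ¬n); with O(¬p) we get O(¬n).
Premise 4 is O(¬a -> n); contrapositively O(¬n -> a). Since O(¬n) holds, K gives O(a).
From O(a) and premise 3, O(a -> u), we obtain O(u).
Premise 7 is O(j -> ¬u); contrapositively O(u -> ¬j). Since O(u) holds, K gives O(¬j).
But premise 6, F(¬j), means O(j).
We now have both O(¬j) and O(j) — j is simultaneously obligatory and forbidden, violating the D-axiom.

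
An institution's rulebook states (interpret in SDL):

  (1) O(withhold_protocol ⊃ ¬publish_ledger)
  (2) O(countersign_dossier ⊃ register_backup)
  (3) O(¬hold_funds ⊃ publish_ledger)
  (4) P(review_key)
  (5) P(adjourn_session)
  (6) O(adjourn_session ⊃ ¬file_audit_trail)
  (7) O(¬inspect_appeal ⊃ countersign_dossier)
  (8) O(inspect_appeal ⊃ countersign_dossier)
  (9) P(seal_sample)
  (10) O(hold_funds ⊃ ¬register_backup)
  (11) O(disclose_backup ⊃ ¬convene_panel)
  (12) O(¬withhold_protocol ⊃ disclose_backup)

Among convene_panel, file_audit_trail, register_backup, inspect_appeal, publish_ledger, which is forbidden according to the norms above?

By case analysis on ¬inspect_appeal: premise 7 gives O(¬inspect_appeal ⊃ countersign_dossier) and premise 8 gives O(inspect_appeal ⊃ countersign_dossier), so O(countersign_dossier) either way.
From O(countersign_dossier) and premise 2, O(countersign_dossier ⊃ register_backup), we obtain O(register_backup).
Premise 10 is O(hold_funds ⊃ ¬register_backup); contrapositively O(register_backup ⊃ ¬hold_funds). Since O(register_backup) holds, K gives O(¬hold_funds).
With premise 3, O(¬hold_funds ⊃ publish_ledger), the K-axiom yields O(publish_ledger).
Premise 1 is O(withhold_protocol ⊃ ¬publish_ledger); contrapositively O(publish_ledger ⊃ ¬withhold_protocol). Since O(publish_ledger) holds, K gives O(¬withhold_protocol).
Premise 12 is O(¬withhold_protocol ⊃ disclose_backup); since O(¬withhold_protocol), deontic closure gives O(disclose_backup).
With premise 11, O(disclose_backup ⊃ ¬convene_panel), the K-axiom yields O(¬convene_panel).
So O(¬convene_panel) holds, i.e. convene_panel is forbidden. None of the other listed options is forbidden under the premises.

convene_panel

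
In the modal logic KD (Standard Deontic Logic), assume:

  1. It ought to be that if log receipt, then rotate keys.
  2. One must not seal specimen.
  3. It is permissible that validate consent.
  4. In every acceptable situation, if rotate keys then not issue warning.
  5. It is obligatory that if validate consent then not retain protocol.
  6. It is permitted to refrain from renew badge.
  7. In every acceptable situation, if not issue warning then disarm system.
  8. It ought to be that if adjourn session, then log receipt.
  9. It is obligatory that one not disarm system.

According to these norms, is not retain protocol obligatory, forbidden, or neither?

Premise 5 is O(validate_consent → ¬retain_protocol), but O(validate_consent) is not derivable from the premises (the permission P(validate_consent) asserts only ¬O(¬validate_consent), not O(validate_consent)), so it does not yield O(¬retain_protocol).
No premise or chain of K-axiom applications forces O(¬retain_protocol), and none forces O(retain_protocol). So ¬retain_protocol is neither obligatory nor forbidden under these norms.

Neither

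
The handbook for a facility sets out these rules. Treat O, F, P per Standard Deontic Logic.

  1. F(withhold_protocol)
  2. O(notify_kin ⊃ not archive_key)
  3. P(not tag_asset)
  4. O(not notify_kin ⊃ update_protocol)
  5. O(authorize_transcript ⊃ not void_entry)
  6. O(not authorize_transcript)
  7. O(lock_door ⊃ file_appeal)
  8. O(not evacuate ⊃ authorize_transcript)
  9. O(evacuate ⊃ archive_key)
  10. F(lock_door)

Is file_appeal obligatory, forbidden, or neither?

Premise 7 is O(lock_door ⊃ file_appeal), but O(lock_door) is not derivable from the premises, so it does not yield O(file_appeal).
No premise or chain of K-axiom applications forces O(file_appeal), and none forces O(not file_appeal). So file_appeal is neither obligatory nor forbidden under these norms.

Neither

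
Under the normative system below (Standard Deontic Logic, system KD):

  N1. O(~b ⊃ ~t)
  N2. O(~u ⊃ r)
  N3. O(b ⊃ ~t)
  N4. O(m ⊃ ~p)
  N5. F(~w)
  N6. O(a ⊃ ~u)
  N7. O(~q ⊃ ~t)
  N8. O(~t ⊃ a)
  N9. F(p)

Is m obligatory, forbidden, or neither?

Premise 4 is O(m ⊃ ~p); even if O(~p) held, inferring O(m) would be affirming the consequent — invalid.
No premise or chain of K-axiom applications forces O(m), and none forces O(~m). So m is neither obligatory nor forbidden under these norms.

Neither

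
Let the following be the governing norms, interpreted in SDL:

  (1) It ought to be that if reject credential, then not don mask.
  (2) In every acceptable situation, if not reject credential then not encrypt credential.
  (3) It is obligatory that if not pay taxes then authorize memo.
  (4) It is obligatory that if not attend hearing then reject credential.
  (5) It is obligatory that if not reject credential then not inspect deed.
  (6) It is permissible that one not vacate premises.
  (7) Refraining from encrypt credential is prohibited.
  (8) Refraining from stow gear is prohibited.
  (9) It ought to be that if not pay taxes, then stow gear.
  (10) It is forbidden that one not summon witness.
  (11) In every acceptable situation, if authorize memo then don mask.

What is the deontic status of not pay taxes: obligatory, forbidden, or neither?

Premise 7, F(¬encrypt_credential), is equivalent to O(encrypt_credential).
Premise 2, O(¬reject_credential → ¬encrypt_credential), contraposes to O(encrypt_credential → reject_credential); with O(encrypt_credential) we get O(reject_credential).
With premise 1, O(reject_credential → ¬don_mask), the K-axiom yields O(¬don_mask).
Premise 11, O(authorize_memo → don_mask), contraposes to O(¬don_mask → ¬authorize_memo); with O(¬don_mask) we get O(¬authorize_memo).
Premise 3, O(¬pay_taxes → authorize_memo), contraposes to O(¬authorize_memo → pay_taxes); with O(¬authorize_memo) we get O(pay_taxes).
Premises 4, 5, 6, 8, 9, 10 do not contribute to this derivation.
Thus O(pay_taxes), which is F(¬pay_taxes): ¬pay_taxes is forbidden.

Forbidden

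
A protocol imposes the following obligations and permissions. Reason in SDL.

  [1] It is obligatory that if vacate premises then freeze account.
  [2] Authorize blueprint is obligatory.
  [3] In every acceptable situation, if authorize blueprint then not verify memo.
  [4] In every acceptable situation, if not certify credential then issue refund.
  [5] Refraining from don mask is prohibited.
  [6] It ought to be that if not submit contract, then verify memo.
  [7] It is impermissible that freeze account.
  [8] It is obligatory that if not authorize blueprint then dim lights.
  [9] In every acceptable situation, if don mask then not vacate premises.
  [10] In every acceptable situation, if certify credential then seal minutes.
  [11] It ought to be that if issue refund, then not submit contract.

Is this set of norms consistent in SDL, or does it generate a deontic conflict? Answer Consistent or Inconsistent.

Consistent

Premise 1 is O(vacate_premises → freeze_account), but O(vacate_premises) is not derivable from the premises, so it does not yield O(freeze_account).
So O(freeze_account) is not derivable, and the apparent clash with O(¬freeze_account) does not arise.
A world satisfying every obligation exists (e.g. authorize_blueprint=true, certify_credential=true, dim_lights=false, don_mask=true, freeze_account=false, issue_refund=false, seal_minutes=true, submit_contract=true, vacate_premises=false, verify_memo=false); no atom is both obligatory and forbidden, so the set is consistent.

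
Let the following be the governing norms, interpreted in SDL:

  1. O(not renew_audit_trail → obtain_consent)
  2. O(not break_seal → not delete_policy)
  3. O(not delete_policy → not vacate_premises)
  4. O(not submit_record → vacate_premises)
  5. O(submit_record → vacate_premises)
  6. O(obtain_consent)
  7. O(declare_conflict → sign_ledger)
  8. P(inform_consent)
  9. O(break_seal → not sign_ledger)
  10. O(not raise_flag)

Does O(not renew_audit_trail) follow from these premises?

Premise 1 is O(not renew_audit_trail → obtain_consent); even if O(obtain_consent) held, inferring O(not renew_audit_trail) would be affirming the consequent — invalid.
No other premise forces O(not renew_audit_trail). An ideal world satisfying every premise can still have not renew_audit_trail false, so O(not renew_audit_trail) is not derivable.

No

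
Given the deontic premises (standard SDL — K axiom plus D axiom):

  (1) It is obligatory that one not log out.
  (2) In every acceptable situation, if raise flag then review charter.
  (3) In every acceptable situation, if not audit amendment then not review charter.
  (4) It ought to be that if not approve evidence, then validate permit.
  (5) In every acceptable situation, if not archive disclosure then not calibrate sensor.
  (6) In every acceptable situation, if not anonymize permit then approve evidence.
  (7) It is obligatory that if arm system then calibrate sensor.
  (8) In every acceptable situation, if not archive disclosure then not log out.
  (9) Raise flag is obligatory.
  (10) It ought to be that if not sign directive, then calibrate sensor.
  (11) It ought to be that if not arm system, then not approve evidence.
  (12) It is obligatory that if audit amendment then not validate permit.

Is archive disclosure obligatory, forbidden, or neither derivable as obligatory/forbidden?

Premise 9 gives O(raise_flag).
Premise 2 is O(raise_flag → review_charter); since O(raise_flag), deontic closure gives O(review_charter).
The contrapositive of premise 3 (O(¬audit_amendment → ¬review_charter)) is O(review_charter → audit_amendment), and O(review_charter) is already established, so O(audit_amendment).
From O(audit_amendment) and premise 12, O(audit_amendment → ¬validate_permit), we obtain O(¬validate_permit).
Premise 4, O(¬approve_evidence → validate_permit), contraposes to O(¬validate_permit → approve_evidence); with O(¬validate_permit) we get O(approve_evidence).
Premise 11, O(¬arm_system → ¬approve_evidence), contraposes to O(approve_evidence → arm_system); with O(approve_evidence) we get O(arm_system).
From O(arm_system) and premise 7, O(arm_system → calibrate_sensor), we obtain O(calibrate_sensor).
Premise 5, O(¬archive_disclosure → ¬calibrate_sensor), contraposes to O(calibrate_sensor → archive_disclosure); with O(calibrate_sensor) we get O(archive_disclosure).
Premises 1, 6, 8, 10 do not contribute to this derivation.
Hence archive_disclosure is obligatory.

Obligatory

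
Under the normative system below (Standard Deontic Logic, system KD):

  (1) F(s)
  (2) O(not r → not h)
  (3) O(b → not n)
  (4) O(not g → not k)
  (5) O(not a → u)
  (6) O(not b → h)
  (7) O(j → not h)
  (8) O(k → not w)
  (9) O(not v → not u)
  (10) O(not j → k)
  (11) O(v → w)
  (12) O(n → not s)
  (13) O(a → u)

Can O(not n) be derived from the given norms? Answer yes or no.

Premises 5 and 13 cover both cases: O(not a → u) and O(a → u). Since not a ∨ a is a tautology, O(u) follows.
Premise 9 is O(not v → not u); contrapositively O(u → v). Since O(u) holds, K gives O(v).
Applying K to premise 11 (O(v → w)) and O(v) yields O(w).
The contrapositive of premise 8 (O(k → not w)) is O(w → not k), and O(w) is already established, so O(not k).
The contrapositive of premise 10 (O(not j → k)) is O(not k → j), and O(not k) is already established, so O(j).
Premise 7 is O(j → not h); since O(j), deontic closure gives O(not h).
Premise 6, O(not b → h), contraposes to O(not h → b); with O(not h) we get O(b).
Premise 3 is O(b → not n); since O(b), deontic closure gives O(not n).
Premises 1, 2, 4, 12 do not contribute to this derivation.
So O(not n) follows.

Yes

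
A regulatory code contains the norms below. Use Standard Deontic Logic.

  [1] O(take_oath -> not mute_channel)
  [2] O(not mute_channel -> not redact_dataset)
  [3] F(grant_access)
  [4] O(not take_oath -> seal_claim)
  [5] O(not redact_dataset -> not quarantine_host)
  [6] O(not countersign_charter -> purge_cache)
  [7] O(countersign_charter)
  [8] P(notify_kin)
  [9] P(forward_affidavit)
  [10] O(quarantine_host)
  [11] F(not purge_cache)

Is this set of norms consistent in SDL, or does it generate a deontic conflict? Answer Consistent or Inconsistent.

Consistent

Premise 6 is O(not countersign_charter -> purge_cache); even if O(purge_cache) held, inferring O(not countersign_charter) would be affirming the consequent — invalid.
So O(not countersign_charter) is not derivable, and the apparent clash with O(countersign_charter) does not arise.
A world satisfying every obligation exists (e.g. countersign_charter=true, forward_affidavit=false, grant_access=false, mute_channel=true, notify_kin=false, purge_cache=true, quarantine_host=true, redact_dataset=true, seal_claim=true, take_oath=false); no atom is both obligatory and forbidden, so the set is consistent.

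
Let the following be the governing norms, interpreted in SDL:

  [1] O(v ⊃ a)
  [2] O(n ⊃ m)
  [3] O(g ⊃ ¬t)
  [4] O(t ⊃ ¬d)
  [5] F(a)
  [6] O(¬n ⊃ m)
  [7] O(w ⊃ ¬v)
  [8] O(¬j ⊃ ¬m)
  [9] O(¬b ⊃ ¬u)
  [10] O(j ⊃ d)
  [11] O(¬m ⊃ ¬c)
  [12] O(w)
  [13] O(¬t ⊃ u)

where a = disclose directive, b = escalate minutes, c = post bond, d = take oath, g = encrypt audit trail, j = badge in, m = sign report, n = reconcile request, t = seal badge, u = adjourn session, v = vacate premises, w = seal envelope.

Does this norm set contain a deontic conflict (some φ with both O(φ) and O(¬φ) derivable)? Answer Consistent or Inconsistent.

Consistent

Premise 1 is O(v ⊃ a), but O(v) is not derivable from the premises, so it does not yield O(a).
So O(a) is not derivable, and the apparent clash with O(¬a) does not arise.
A world satisfying every obligation exists (e.g. a=false, b=true, c=false, d=true, g=false, j=true, m=true, n=false, t=false, u=true, v=false, w=true); no atom is both obligatory and forbidden, so the set is consistent.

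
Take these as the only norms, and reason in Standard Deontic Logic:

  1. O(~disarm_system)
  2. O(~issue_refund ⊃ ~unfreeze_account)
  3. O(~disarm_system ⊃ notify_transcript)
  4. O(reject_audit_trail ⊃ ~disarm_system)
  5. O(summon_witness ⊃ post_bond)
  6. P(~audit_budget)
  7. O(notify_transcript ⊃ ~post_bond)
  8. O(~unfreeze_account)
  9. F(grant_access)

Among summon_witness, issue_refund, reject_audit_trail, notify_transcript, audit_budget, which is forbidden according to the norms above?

summon_witness

From premise 1 we have O(~disarm_system).
With premise 3, O(~disarm_system ⊃ notify_transcript), the K-axiom yields O(notify_transcript).
Applying K to premise 7 (O(notify_transcript ⊃ ~post_bond)) and O(notify_transcript) yields O(~post_bond).
Premise 5, O(summon_witness ⊃ post_bond), contraposes to O(~post_bond ⊃ ~summon_witness); with O(~post_bond) we get O(~summon_witness).
So O(~summon_witness) holds, i.e. summon_witness is forbidden. None of the other listed options is forbidden under the premises.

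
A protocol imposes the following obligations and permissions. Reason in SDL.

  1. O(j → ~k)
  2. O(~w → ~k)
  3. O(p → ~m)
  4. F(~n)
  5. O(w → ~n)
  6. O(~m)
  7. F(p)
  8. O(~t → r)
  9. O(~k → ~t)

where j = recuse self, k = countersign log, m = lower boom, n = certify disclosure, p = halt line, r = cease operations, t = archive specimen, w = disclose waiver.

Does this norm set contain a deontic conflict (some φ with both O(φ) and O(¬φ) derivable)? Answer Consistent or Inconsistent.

Consistent

Premise 3 is O(p → ~m); even if O(~m) held, inferring O(p) would be affirming the consequent — invalid.
So O(p) is not derivable, and the apparent clash with O(~p) does not arise.
A world satisfying every obligation exists (e.g. j=false, k=false, m=false, n=true, p=false, r=true, t=false, w=false); no atom is both obligatory and forbidden, so the set is consistent.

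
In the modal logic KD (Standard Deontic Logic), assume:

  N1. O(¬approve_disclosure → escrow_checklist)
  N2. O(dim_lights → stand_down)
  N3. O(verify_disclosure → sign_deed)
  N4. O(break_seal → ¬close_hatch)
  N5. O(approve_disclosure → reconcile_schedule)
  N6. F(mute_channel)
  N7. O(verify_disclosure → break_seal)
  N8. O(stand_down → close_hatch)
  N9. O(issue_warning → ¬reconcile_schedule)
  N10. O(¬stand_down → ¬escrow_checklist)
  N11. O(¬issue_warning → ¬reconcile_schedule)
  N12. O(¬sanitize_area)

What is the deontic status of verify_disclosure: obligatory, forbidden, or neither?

Forbidden

Premises 11 and 9 are O(¬issue_warning → ¬reconcile_schedule) and O(issue_warning → ¬reconcile_schedule); every ideal world satisfies ¬issue_warning or issue_warning, so in either case ¬reconcile_schedule holds — hence O(¬reconcile_schedule).
Premise 5, O(approve_disclosure → reconcile_schedule), contraposes to O(¬reconcile_schedule → ¬approve_disclosure); with O(¬reconcile_schedule) we get O(¬approve_disclosure).
With premise 1, O(¬approve_disclosure → escrow_checklist), the K-axiom yields O(escrow_checklist).
Premise 10, O(¬stand_down → ¬escrow_checklist), contraposes to O(escrow_checklist → stand_down); with O(escrow_checklist) we get O(stand_down).
Applying K to premise 8 (O(stand_down → close_hatch)) and O(stand_down) yields O(close_hatch).
Premise 4 is O(break_seal → ¬close_hatch); contrapositively O(close_hatch → ¬break_seal). Since O(close_hatch) holds, K gives O(¬break_seal).
Premise 7 is O(verify_disclosure → break_seal); contrapositively O(¬break_seal → ¬verify_disclosure). Since O(¬break_seal) holds, K gives O(¬verify_disclosure).
Premises 2, 3, 6, 12 do not contribute to this derivation.
Thus O(¬verify_disclosure), which is F(verify_disclosure): verify_disclosure is forbidden.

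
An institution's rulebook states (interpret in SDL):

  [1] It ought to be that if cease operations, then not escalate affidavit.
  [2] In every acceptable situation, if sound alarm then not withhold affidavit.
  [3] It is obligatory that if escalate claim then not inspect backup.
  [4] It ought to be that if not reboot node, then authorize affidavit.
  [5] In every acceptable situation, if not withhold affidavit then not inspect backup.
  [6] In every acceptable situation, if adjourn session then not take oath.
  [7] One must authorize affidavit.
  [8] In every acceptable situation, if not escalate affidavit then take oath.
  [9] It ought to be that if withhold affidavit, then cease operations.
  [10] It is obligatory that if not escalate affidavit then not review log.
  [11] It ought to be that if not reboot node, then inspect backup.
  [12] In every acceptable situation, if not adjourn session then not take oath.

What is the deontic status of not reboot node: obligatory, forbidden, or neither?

Forbidden

Premises 6 and 12 are O(adjourn_session → ¬take_oath) and O(¬adjourn_session → ¬take_oath); every ideal world satisfies adjourn_session or ¬adjourn_session, so in either case ¬take_oath holds — hence O(¬take_oath).
Premise 8, O(¬escalate_affidavit → take_oath), contraposes to O(¬take_oath → escalate_affidavit); with O(¬take_oath) we get O(escalate_affidavit).
The contrapositive of premise 1 (O(cease_operations → ¬escalate_affidavit)) is O(escalate_affidavit → ¬cease_operations), and O(escalate_affidavit) is already established, so O(¬cease_operations).
The contrapositive of premise 9 (O(withhold_affidavit → cease_operations)) is O(¬cease_operations → ¬withhold_affidavit), and O(¬cease_operations) is already established, so O(¬withhold_affidavit).
From O(¬withhold_affidavit) and premise 5, O(¬withhold_affidavit → ¬inspect_backup), we obtain O(¬inspect_backup).
Premise 11, O(¬reboot_node → inspect_backup), contraposes to O(¬inspect_backup → reboot_node); with O(¬inspect_backup) we get O(reboot_node).
Premises 2, 3, 4, 7, 10 do not contribute to this derivation.
Thus O(reboot_node), which is F(¬reboot_node): ¬reboot_node is forbidden.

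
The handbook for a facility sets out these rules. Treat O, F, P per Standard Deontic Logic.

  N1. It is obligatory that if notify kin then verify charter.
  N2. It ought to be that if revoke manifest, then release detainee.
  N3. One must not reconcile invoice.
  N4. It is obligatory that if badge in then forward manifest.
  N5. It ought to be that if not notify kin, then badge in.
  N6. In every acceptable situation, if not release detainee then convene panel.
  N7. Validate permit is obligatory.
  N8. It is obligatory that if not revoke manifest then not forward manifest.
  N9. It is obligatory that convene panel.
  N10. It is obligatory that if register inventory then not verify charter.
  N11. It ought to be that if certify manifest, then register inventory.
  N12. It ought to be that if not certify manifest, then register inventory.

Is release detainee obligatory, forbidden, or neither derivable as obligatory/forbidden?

Obligatory

By case analysis on certify_manifest: premise 11 gives O(certify_manifest → register_inventory) and premise 12 gives O(¬certify_manifest → register_inventory), so O(register_inventory) either way.
Applying K to premise 10 (O(register_inventory → ¬verify_charter)) and O(register_inventory) yields O(¬verify_charter).
The contrapositive of premise 1 (O(notify_kin → verify_charter)) is O(¬verify_charter → ¬notify_kin), and O(¬verify_charter) is already established, so O(¬notify_kin).
Applying K to premise 5 (O(¬notify_kin → badge_in)) and O(¬notify_kin) yields O(badge_in).
From O(badge_in) and premise 4, O(badge_in → forward_manifest), we obtain O(forward_manifest).
Premise 8 is O(¬revoke_manifest → ¬forward_manifest); contrapositively O(forward_manifest → revoke_manifest). Since O(forward_manifest) holds, K gives O(revoke_manifest).
Premise 2 is O(revoke_manifest → release_detainee); since O(revoke_manifest), deontic closure gives O(release_detainee).
Premises 3, 6, 7, 9 do not contribute to this derivation.
Hence release_detainee is obligatory.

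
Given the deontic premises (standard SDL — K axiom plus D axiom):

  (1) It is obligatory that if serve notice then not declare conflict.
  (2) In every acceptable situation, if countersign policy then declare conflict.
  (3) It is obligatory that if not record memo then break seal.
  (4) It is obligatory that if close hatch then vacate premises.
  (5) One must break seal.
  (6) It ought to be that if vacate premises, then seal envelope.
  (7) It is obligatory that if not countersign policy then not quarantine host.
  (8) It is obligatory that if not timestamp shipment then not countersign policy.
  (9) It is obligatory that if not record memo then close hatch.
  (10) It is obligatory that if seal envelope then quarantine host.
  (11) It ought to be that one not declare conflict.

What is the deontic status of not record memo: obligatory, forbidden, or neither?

Premise 11 gives O(¬declare_conflict).
Premise 2, O(countersign_policy → declare_conflict), contraposes to O(¬declare_conflict → ¬countersign_policy); with O(¬declare_conflict) we get O(¬countersign_policy).
From O(¬countersign_policy) and premise 7, O(¬countersign_policy → ¬quarantine_host), we obtain O(¬quarantine_host).
Premise 10, O(seal_envelope → quarantine_host), contraposes to O(¬quarantine_host → ¬seal_envelope); with O(¬quarantine_host) we get O(¬seal_envelope).
The contrapositive of premise 6 (O(vacate_premises → seal_envelope)) is O(¬seal_envelope → ¬vacate_premises), and O(¬seal_envelope) is already established, so O(¬vacate_premises).
Premise 4, O(close_hatch → vacate_premises), contraposes to O(¬vacate_premises → ¬close_hatch); with O(¬vacate_premises) we get O(¬close_hatch).
The contrapositive of premise 9 (O(¬record_memo → close_hatch)) is O(¬close_hatch → record_memo), and O(¬close_hatch) is already established, so O(record_memo).
Premises 1, 3, 5, 8 do not contribute to this derivation.
Thus O(record_memo), which is F(¬record_memo): ¬record_memo is forbidden.

Forbidden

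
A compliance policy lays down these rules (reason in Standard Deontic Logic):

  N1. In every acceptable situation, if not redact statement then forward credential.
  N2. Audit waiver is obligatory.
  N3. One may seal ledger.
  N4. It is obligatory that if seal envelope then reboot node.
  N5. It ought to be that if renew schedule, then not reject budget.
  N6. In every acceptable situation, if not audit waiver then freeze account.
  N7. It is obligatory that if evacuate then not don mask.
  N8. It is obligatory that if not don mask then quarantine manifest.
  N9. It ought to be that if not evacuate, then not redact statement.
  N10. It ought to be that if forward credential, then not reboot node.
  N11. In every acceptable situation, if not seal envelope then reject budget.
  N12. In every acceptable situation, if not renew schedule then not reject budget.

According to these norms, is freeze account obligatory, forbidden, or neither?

Neither

Premise 6 is O(¬audit_waiver → freeze_account), but O(¬audit_waiver) is not derivable from the premises, so it does not yield O(freeze_account).
No premise or chain of K-axiom applications forces O(freeze_account), and none forces O(¬freeze_account). So freeze_account is neither obligatory nor forbidden under these norms.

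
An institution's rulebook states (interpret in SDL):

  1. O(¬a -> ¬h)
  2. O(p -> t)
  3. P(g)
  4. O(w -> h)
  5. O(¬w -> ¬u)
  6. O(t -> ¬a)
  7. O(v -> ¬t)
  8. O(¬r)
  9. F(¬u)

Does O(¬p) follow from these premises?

Yes

Premise 9, F(¬u), is equivalent to O(u).
Premise 5 is O(¬w -> ¬u); contrapositively O(u -> w). Since O(u) holds, K gives O(w).
From O(w) and premise 4, O(w -> h), we obtain O(h).
Premise 1, O(¬a -> ¬h), contraposes to O(h -> a); with O(h) we get O(a).
Premise 6, O(t -> ¬a), contraposes to O(a -> ¬t); with O(a) we get O(¬t).
Premise 2, O(p -> t), contraposes to O(¬t -> ¬p); with O(¬t) we get O(¬p).
Premises 3, 7, 8 do not contribute to this derivation.
So O(¬p) follows.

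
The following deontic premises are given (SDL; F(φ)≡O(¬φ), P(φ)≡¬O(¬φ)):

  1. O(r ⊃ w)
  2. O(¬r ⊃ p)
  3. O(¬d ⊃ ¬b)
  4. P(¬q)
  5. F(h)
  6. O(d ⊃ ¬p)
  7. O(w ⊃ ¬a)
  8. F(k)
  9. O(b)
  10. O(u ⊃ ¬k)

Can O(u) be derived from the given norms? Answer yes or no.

Premise 10 is O(u ⊃ ¬k); even if O(¬k) held, inferring O(u) would be affirming the consequent — invalid.
No other premise forces O(u). An ideal world satisfying every premise can still have u false, so O(u) is not derivable.

No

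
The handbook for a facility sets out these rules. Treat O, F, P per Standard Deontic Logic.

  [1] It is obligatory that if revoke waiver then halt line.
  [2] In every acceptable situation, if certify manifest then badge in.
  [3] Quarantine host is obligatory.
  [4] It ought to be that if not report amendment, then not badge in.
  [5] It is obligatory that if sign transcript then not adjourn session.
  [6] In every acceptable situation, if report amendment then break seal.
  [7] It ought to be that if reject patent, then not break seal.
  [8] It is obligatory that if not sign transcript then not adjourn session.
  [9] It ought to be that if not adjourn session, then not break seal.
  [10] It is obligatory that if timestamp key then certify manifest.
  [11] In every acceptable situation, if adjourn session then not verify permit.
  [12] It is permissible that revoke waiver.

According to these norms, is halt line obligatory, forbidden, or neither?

Premise 1 is O(revoke_waiver → halt_line), but O(revoke_waiver) is not derivable from the premises (the permission P(revoke_waiver) asserts only ¬O(¬revoke_waiver), not O(revoke_waiver)), so it does not yield O(halt_line).
No premise or chain of K-axiom applications forces O(halt_line), and none forces O(¬halt_line). So halt_line is neither obligatory nor forbidden under these norms.

Neither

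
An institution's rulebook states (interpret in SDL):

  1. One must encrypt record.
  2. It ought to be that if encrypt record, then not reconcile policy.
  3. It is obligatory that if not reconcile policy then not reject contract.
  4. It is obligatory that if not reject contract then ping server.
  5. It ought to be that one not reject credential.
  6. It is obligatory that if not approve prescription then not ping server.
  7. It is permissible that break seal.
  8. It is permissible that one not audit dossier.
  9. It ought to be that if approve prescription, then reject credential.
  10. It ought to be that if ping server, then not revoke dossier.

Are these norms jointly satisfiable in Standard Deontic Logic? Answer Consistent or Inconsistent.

Premise 5 states O(¬reject_credential) outright.
Premise 9 is O(approve_prescription → reject_credential); contrapositively O(¬reject_credential → ¬approve_prescription). Since O(¬reject_credential) holds, K gives O(¬approve_prescription).
Premise 6 is O(¬approve_prescription → ¬ping_server); since O(¬approve_prescription), deontic closure gives O(¬ping_server).
Premise 4 is O(¬reject_contract → ping_server); contrapositively O(¬ping_server → reject_contract). Since O(¬ping_server) holds, K gives O(reject_contract).
Premise 3, O(¬reconcile_policy → ¬reject_contract), contraposes to O(reject_contract → reconcile_policy); with O(reject_contract) we get O(reconcile_policy).
Premise 2 is O(encrypt_record → ¬reconcile_policy); contrapositively O(reconcile_policy → ¬encrypt_record). Since O(reconcile_policy) holds, K gives O(¬encrypt_record).
But premise 1 directly asserts O(encrypt_record).
We now have both O(¬encrypt_record) and O(encrypt_record) — encrypt_record is simultaneously obligatory and forbidden, violating the D-axiom.

Inconsistent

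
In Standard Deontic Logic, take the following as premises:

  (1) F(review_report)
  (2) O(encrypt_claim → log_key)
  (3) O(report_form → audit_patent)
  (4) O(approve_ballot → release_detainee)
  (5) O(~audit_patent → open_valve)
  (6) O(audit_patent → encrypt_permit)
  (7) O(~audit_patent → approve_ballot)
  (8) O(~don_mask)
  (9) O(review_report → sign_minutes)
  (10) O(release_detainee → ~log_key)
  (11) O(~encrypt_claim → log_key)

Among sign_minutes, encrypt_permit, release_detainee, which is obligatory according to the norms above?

encrypt_permit

Premises 2 and 11 are O(encrypt_claim → log_key) and O(~encrypt_claim → log_key); every ideal world satisfies encrypt_claim or ~encrypt_claim, so in either case log_key holds — hence O(log_key).
The contrapositive of premise 10 (O(release_detainee → ~log_key)) is O(log_key → ~release_detainee), and O(log_key) is already established, so O(~release_detainee).
Premise 4 is O(approve_ballot → release_detainee); contrapositively O(~release_detainee → ~approve_ballot). Since O(~release_detainee) holds, K gives O(~approve_ballot).
The contrapositive of premise 7 (O(~audit_patent → approve_ballot)) is O(~approve_ballot → audit_patent), and O(~approve_ballot) is already established, so O(audit_patent).
Premise 6 is O(audit_patent → encrypt_permit); since O(audit_patent), deontic closure gives O(encrypt_permit).
So O(encrypt_permit) holds — encrypt_permit is obligatory. None of the other listed options is made obligatory by any chain of premises.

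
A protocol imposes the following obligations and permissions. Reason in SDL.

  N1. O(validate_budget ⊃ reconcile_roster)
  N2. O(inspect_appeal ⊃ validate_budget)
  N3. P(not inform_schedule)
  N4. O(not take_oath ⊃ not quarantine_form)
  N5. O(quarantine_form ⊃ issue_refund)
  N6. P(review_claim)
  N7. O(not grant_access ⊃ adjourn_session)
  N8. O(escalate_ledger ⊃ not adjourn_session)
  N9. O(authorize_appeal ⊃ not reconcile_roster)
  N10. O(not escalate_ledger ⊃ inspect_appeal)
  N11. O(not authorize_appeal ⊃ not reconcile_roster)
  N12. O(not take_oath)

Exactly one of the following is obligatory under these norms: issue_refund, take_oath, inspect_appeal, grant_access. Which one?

grant_access

Premises 11 and 9 cover both cases: O(not authorize_appeal ⊃ not reconcile_roster) and O(authorize_appeal ⊃ not reconcile_roster). Since not authorize_appeal ∨ authorize_appeal is a tautology, O(not reconcile_roster) follows.
Premise 1, O(validate_budget ⊃ reconcile_roster), contraposes to O(not reconcile_roster ⊃ not validate_budget); with O(not reconcile_roster) we get O(not validate_budget).
Premise 2, O(inspect_appeal ⊃ validate_budget), contraposes to O(not validate_budget ⊃ not inspect_appeal); with O(not validate_budget) we get O(not inspect_appeal).
Premise 10, O(not escalate_ledger ⊃ inspect_appeal), contraposes to O(not inspect_appeal ⊃ escalate_ledger); with O(not inspect_appeal) we get O(escalate_ledger).
From O(escalate_ledger) and premise 8, O(escalate_ledger ⊃ not adjourn_session), we obtain O(not adjourn_session).
Premise 7, O(not grant_access ⊃ adjourn_session), contraposes to O(not adjourn_session ⊃ grant_access); with O(not adjourn_session) we get O(grant_access).
So O(grant_access) holds — grant_access is obligatory. None of the other listed options is made obligatory by any chain of premises.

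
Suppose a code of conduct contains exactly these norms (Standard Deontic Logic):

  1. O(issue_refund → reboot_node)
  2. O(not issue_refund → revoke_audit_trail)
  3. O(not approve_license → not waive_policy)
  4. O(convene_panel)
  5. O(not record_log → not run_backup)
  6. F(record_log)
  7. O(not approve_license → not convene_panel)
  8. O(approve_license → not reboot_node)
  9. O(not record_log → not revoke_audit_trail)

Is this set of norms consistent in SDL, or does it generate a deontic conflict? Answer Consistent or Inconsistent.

Premise 4 states O(convene_panel) outright.
Premise 7, O(not approve_license → not convene_panel), contraposes to O(convene_panel → approve_license); with O(convene_panel) we get O(approve_license).
Applying K to premise 8 (O(approve_license → not reboot_node)) and O(approve_license) yields O(not reboot_node).
The contrapositive of premise 1 (O(issue_refund → reboot_node)) is O(not reboot_node → not issue_refund), and O(not reboot_node) is already established, so O(not issue_refund).
Applying K to premise 2 (O(not issue_refund → revoke_audit_trail)) and O(not issue_refund) yields O(revoke_audit_trail).
Premise 9, O(not record_log → not revoke_audit_trail), contraposes to O(revoke_audit_trail → record_log); with O(revoke_audit_trail) we get O(record_log).
But premise 6, F(record_log), means O(not record_log).
We now have both O(record_log) and O(not record_log) — record_log is simultaneously obligatory and forbidden, violating the D-axiom.

Inconsistent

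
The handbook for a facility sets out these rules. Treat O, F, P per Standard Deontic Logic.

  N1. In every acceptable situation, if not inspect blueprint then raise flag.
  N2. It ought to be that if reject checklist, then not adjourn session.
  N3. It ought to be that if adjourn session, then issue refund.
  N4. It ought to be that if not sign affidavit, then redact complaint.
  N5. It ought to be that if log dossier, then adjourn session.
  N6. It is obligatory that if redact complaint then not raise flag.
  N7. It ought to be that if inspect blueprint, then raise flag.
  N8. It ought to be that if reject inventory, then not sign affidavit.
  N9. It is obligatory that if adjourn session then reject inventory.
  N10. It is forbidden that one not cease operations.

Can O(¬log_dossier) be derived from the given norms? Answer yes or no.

Yes

Premises 7 and 1 cover both cases: O(inspect_blueprint → raise_flag) and O(¬inspect_blueprint → raise_flag). Since inspect_blueprint ∨ ¬inspect_blueprint is a tautology, O(raise_flag) follows.
Premise 6, O(redact_complaint → ¬raise_flag), contraposes to O(raise_flag → ¬redact_complaint); with O(raise_flag) we get O(¬redact_complaint).
Premise 4 is O(¬sign_affidavit → redact_complaint); contrapositively O(¬redact_complaint → sign_affidavit). Since O(¬redact_complaint) holds, K gives O(sign_affidavit).
Premise 8, O(reject_inventory → ¬sign_affidavit), contraposes to O(sign_affidavit → ¬reject_inventory); with O(sign_affidavit) we get O(¬reject_inventory).
Premise 9, O(adjourn_session → reject_inventory), contraposes to O(¬reject_inventory → ¬adjourn_session); with O(¬reject_inventory) we get O(¬adjourn_session).
The contrapositive of premise 5 (O(log_dossier → adjourn_session)) is O(¬adjourn_session → ¬log_dossier), and O(¬adjourn_session) is already established, so O(¬log_dossier).
Premises 2, 3, 10 do not contribute to this derivation.
So O(¬log_dossier) follows.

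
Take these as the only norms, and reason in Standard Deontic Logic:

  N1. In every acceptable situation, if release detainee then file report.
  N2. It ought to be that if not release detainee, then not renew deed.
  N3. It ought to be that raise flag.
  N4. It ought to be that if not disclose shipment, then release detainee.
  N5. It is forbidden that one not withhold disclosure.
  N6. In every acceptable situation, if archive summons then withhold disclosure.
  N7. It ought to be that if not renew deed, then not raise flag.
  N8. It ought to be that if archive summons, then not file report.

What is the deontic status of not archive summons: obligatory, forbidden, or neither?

Obligatory

Premise 3 states O(raise_flag) outright.
Premise 7, O(¬renew_deed → ¬raise_flag), contraposes to O(raise_flag → renew_deed); with O(raise_flag) we get O(renew_deed).
Premise 2, O(¬release_detainee → ¬renew_deed), contraposes to O(renew_deed → release_detainee); with O(renew_deed) we get O(release_detainee).
Applying K to premise 1 (O(release_detainee → file_report)) and O(release_detainee) yields O(file_report).
Premise 8, O(archive_summons → ¬file_report), contraposes to O(file_report → ¬archive_summons); with O(file_report) we get O(¬archive_summons).
Premises 4, 5, 6 do not contribute to this derivation.
Hence ¬archive_summons is obligatory.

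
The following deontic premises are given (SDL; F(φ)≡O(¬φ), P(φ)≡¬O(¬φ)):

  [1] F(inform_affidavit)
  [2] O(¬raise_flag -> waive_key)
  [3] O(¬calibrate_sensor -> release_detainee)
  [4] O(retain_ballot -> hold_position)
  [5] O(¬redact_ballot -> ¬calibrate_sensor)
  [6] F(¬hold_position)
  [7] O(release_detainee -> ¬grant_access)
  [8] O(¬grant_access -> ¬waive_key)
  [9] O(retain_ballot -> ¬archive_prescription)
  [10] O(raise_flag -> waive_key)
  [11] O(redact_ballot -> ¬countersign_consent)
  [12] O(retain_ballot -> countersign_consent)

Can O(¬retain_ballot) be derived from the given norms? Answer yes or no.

Yes

By case analysis on ¬raise_flag: premise 2 gives O(¬raise_flag -> waive_key) and premise 10 gives O(raise_flag -> waive_key), so O(waive_key) either way.
Premise 8, O(¬grant_access -> ¬waive_key), contraposes to O(waive_key -> grant_access); with O(waive_key) we get O(grant_access).
Premise 7 is O(release_detainee -> ¬grant_access); contrapositively O(grant_access -> ¬release_detainee). Since O(grant_access) holds, K gives O(¬release_detainee).
The contrapositive of premise 3 (O(¬calibrate_sensor -> release_detainee)) is O(¬release_detainee -> calibrate_sensor), and O(¬release_detainee) is already established, so O(calibrate_sensor).
Premise 5, O(¬redact_ballot -> ¬calibrate_sensor), contraposes to O(calibrate_sensor -> redact_ballot); with O(calibrate_sensor) we get O(redact_ballot).
With premise 11, O(redact_ballot -> ¬countersign_consent), the K-axiom yields O(¬countersign_consent).
Premise 12 is O(retain_ballot -> countersign_consent); contrapositively O(¬countersign_consent -> ¬retain_ballot). Since O(¬countersign_consent) holds, K gives O(¬retain_ballot).
Premises 1, 4, 6, 9 do not contribute to this derivation.
So O(¬retain_ballot) follows.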